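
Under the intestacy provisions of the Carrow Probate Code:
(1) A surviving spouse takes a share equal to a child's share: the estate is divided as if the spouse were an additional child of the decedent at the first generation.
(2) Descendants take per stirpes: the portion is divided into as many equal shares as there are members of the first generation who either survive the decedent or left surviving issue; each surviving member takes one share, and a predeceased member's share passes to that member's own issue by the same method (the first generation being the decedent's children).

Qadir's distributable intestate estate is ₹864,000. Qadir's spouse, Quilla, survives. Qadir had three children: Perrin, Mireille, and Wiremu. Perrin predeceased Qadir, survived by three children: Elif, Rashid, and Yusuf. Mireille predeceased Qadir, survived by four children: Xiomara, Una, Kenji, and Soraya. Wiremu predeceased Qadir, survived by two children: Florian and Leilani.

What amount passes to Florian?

The spouse counts as an additional share at the children's level, so there are 4 primary shares of ₹216,000. Quilla takes one such share (₹216,000).
The children's combined portion (₹648,000) is divided into 3 shares of ₹216,000: Perrin's ₹216,000 share passes to Perrin's issue; Mireille's ₹216,000 share passes to Mireille's issue; Wiremu's ₹216,000 share passes to Wiremu's issue.
Perrin's share (₹216,000) is divided into 3 shares of ₹72,000: Elif, Rashid, and Yusuf each take ₹72,000.
Mireille's share (₹216,000) is divided into 4 shares of ₹54,000: Xiomara, Una, Kenji, and Soraya each take ₹54,000.
Wiremu's share (₹216,000) is divided into 2 shares of ₹108,000: Florian and Leilani each take ₹108,000.

Florian receives ₹108,000.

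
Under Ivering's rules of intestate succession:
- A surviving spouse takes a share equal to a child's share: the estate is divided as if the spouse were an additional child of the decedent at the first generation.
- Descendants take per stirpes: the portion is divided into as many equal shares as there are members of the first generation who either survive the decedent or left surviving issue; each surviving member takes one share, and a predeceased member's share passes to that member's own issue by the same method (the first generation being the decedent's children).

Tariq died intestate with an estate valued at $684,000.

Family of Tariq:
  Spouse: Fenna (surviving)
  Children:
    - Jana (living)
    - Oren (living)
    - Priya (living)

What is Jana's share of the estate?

Jana receives $171,000.

The spouse counts as an additional share at the children's level, so there are 4 primary shares of $171,000. Fenna takes one such share ($171,000).
The children's combined portion ($513,000) is divided into 3 shares of $171,000: Jana, Oren, and Priya each take $171,000.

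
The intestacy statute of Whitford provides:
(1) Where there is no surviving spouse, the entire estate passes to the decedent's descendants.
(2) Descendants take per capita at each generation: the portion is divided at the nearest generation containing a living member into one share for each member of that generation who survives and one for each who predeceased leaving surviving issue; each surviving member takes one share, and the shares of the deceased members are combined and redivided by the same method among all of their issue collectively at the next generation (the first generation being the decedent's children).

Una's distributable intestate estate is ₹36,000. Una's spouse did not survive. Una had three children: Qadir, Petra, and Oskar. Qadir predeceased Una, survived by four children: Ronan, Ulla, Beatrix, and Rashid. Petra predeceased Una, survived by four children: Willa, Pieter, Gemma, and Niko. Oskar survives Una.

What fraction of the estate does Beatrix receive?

Beatrix receives 1/12 of the estate.

The entire ₹36,000 passes to the descendants.
That amount (₹36,000) is divided at the children's generation into 3 shares of ₹12,000. Oskar takes ₹12,000. The 2 shares of the deceased (Qadir and Petra) are combined into a pool of ₹24,000.
That pool (₹24,000) is divided at the grandchildren's generation equally among Ronan, Ulla, Beatrix, Rashid, Willa, Pieter, Gemma, and Niko: ₹3,000 each.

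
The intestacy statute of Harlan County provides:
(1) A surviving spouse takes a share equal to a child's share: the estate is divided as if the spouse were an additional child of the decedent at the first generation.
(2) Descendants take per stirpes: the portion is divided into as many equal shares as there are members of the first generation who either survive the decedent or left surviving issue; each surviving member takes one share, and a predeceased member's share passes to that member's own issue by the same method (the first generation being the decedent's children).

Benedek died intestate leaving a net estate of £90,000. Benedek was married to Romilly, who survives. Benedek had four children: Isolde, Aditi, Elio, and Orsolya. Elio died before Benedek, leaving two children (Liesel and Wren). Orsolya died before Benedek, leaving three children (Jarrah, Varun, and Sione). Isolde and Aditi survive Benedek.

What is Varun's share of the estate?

Varun receives £6,000.

The spouse counts as an additional share at the children's level, so there are 5 primary shares of £18,000. Romilly takes one such share (£18,000).
The children's combined portion (£72,000) is divided into 4 shares of £18,000: Isolde and Aditi each take £18,000; Elio's £18,000 share passes to Elio's issue; Orsolya's £18,000 share passes to Orsolya's issue.
Elio's share (£18,000) is divided into 2 shares of £9,000: Liesel and Wren each take £9,000.
Orsolya's share (£18,000) is divided into 3 shares of £6,000: Jarrah, Varun, and Sione each take £6,000.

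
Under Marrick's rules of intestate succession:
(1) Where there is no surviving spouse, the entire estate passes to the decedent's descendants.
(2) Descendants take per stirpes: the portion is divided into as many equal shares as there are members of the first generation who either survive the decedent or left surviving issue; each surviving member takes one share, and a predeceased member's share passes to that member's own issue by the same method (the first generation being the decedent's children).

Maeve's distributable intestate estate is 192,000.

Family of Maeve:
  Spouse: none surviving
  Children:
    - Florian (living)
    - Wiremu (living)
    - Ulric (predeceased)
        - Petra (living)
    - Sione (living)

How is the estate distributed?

The entire 192,000 passes to the descendants.
That amount (192,000) is divided into 4 shares of 48,000: Florian, Wiremu, and Sione each take 48,000; Ulric's 48,000 share passes to Ulric's issue.
Ulric's share (48,000) passes entirely to Petra.

Florian: 48,000; Wiremu: 48,000; Petra: 48,000; Sione: 48,000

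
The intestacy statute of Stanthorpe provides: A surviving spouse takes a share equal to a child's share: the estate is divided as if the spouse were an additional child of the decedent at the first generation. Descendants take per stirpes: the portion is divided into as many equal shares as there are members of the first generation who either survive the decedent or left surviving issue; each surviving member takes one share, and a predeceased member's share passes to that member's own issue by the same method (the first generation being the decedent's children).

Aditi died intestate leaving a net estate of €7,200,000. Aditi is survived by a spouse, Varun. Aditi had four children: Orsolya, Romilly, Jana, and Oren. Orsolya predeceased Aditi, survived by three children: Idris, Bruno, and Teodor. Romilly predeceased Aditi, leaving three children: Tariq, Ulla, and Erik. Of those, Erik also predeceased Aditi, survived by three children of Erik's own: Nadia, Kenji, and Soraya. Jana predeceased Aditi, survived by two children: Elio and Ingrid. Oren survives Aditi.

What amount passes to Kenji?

Kenji receives €160,000.

The spouse counts as an additional share at the children's level, so there are 5 primary shares of €1,440,000. Varun takes one such share (€1,440,000).
The children's combined portion (€5,760,000) is divided into 4 shares of €1,440,000: Oren takes €1,440,000; Orsolya's €1,440,000 share passes to Orsolya's issue; Romilly's €1,440,000 share passes to Romilly's issue; Jana's €1,440,000 share passes to Jana's issue.
Orsolya's share (€1,440,000) is divided into 3 shares of €480,000: Idris, Bruno, and Teodor each take €480,000.
Romilly's share (€1,440,000) is divided into 3 shares of €480,000: Tariq and Ulla each take €480,000; Erik's €480,000 share passes to Erik's issue.
Erik's share (€480,000) is divided into 3 shares of €160,000: Nadia, Kenji, and Soraya each take €160,000.
Jana's share (€1,440,000) is divided into 2 shares of €720,000: Elio and Ingrid each take €720,000.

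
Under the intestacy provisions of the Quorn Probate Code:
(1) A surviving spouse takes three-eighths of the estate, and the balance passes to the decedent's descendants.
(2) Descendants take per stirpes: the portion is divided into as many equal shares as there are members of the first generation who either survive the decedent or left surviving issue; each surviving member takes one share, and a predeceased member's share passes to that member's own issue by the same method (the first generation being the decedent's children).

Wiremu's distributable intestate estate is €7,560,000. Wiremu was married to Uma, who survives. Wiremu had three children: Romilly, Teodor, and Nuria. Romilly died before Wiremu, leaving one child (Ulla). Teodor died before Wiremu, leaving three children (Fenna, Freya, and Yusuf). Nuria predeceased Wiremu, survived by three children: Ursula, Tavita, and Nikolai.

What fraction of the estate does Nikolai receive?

Uma takes three-eighths of €7,560,000 = €2,835,000. The remaining €4,725,000 passes to the descendants.
The descendants' portion (€4,725,000) is divided into 3 shares of €1,575,000: Romilly's €1,575,000 share passes to Romilly's issue; Teodor's €1,575,000 share passes to Teodor's issue; Nuria's €1,575,000 share passes to Nuria's issue.
Romilly's share (€1,575,000) passes entirely to Ulla.
Teodor's share (€1,575,000) is divided into 3 shares of €525,000: Fenna, Freya, and Yusuf each take €525,000.
Nuria's share (€1,575,000) is divided into 3 shares of €525,000: Ursula, Tavita, and Nikolai each take €525,000.

Nikolai receives 5/72 of the estate.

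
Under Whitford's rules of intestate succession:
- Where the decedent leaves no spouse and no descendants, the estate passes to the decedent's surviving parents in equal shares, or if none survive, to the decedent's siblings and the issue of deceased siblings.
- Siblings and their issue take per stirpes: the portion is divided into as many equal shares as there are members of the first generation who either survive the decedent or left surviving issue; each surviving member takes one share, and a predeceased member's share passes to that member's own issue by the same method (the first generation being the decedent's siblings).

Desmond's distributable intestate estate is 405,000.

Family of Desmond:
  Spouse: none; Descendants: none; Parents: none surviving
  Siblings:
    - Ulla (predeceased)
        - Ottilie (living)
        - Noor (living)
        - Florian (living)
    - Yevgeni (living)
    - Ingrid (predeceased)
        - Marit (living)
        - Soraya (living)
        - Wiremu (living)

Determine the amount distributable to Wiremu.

Wiremu receives 45,000.

The entire 405,000 passes to the siblings and their issue.
That amount (405,000) is divided into 3 shares of 135,000: Yevgeni takes 135,000; Ulla's 135,000 share passes to Ulla's issue; Ingrid's 135,000 share passes to Ingrid's issue.
Ulla's share (135,000) is divided into 3 shares of 45,000: Ottilie, Noor, and Florian each take 45,000.
Ingrid's share (135,000) is divided into 3 shares of 45,000: Marit, Soraya, and Wiremu each take 45,000.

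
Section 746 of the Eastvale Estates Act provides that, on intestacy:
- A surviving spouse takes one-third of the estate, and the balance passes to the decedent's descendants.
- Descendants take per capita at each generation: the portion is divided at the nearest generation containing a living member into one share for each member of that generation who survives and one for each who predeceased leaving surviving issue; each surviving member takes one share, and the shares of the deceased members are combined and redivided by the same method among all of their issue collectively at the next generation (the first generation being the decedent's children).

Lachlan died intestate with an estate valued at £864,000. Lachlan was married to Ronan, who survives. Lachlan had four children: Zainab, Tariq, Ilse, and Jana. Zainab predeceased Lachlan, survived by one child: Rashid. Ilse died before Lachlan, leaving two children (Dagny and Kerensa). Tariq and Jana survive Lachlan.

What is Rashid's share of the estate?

Rashid receives £96,000.

Ronan takes one-third of £864,000 = £288,000. The remaining £576,000 passes to the descendants.
The descendants' portion (£576,000) is divided at the children's generation into 4 shares of £144,000. Tariq and Jana each take £144,000. The 2 shares of the deceased (Zainab and Ilse) are combined into a pool of £288,000.
That pool (£288,000) is divided at the grandchildren's generation equally among Rashid, Dagny, and Kerensa: £96,000 each.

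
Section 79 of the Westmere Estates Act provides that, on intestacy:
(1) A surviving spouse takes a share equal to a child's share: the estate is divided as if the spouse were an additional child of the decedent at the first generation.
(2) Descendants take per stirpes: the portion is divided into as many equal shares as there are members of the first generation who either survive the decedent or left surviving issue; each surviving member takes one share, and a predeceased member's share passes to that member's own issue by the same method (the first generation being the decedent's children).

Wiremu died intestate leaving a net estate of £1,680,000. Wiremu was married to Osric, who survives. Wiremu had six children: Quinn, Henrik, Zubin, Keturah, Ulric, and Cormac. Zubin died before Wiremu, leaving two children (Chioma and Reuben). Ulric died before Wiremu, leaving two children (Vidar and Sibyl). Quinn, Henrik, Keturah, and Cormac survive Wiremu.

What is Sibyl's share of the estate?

The spouse counts as an additional share at the children's level, so there are 7 primary shares of £240,000. Osric takes one such share (£240,000).
The children's combined portion (£1,440,000) is divided into 6 shares of £240,000: Quinn, Henrik, Keturah, and Cormac each take £240,000; Zubin's £240,000 share passes to Zubin's issue; Ulric's £240,000 share passes to Ulric's issue.
Zubin's share (£240,000) is divided into 2 shares of £120,000: Chioma and Reuben each take £120,000.
Ulric's share (£240,000) is divided into 2 shares of £120,000: Vidar and Sibyl each take £120,000.

Sibyl receives £120,000.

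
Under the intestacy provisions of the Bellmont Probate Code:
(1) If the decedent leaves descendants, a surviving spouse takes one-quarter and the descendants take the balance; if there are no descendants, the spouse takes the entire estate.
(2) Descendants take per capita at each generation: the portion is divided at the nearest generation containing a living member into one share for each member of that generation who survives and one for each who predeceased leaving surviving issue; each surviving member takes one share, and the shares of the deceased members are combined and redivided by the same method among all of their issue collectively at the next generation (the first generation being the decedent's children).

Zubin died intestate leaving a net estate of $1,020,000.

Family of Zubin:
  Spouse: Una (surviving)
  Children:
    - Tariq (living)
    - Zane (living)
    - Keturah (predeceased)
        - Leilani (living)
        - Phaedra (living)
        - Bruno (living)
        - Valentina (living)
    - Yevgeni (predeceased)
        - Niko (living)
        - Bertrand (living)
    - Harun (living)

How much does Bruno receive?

Una takes one-quarter of $1,020,000 = $255,000. The remaining $765,000 passes to the descendants.
The descendants' portion ($765,000) is divided at the children's generation into 5 shares of $153,000. Tariq, Zane, and Harun each take $153,000. The 2 shares of the deceased (Keturah and Yevgeni) are combined into a pool of $306,000.
That pool ($306,000) is divided at the grandchildren's generation equally among Leilani, Phaedra, Bruno, Valentina, Niko, and Bertrand: $51,000 each.

Bruno receives $51,000.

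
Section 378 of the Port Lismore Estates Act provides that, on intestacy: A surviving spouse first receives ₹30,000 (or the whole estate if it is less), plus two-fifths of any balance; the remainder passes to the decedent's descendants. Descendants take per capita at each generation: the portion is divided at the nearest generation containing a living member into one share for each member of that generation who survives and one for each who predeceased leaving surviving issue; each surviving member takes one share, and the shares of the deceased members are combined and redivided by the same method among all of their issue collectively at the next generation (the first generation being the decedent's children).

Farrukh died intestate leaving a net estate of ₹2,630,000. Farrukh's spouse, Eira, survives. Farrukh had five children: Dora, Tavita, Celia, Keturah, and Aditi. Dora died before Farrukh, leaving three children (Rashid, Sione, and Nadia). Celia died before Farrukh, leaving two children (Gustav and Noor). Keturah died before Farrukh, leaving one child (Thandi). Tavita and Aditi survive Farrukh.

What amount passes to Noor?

Eira first takes ₹30,000, leaving a balance of ₹2,600,000. Eira then takes two-fifths of the balance (₹1,040,000), for a total of ₹1,070,000. The remaining ₹1,560,000 passes to the descendants.
The descendants' portion (₹1,560,000) is divided at the children's generation into 5 shares of ₹312,000. Tavita and Aditi each take ₹312,000. The 3 shares of the deceased (Dora, Celia, and Keturah) are combined into a pool of ₹936,000.
That pool (₹936,000) is divided at the grandchildren's generation equally among Rashid, Sione, Nadia, Gustav, Noor, and Thandi: ₹156,000 each.

Noor receives ₹156,000.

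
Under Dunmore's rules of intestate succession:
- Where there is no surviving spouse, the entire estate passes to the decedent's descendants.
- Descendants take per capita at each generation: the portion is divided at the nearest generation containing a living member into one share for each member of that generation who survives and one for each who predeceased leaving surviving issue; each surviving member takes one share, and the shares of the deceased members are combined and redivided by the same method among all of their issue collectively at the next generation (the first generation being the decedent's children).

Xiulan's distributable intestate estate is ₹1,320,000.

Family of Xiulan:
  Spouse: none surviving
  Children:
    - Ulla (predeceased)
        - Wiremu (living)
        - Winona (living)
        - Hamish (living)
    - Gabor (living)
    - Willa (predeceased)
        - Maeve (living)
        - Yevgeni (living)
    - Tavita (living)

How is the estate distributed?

The entire ₹1,320,000 passes to the descendants.
That amount (₹1,320,000) is divided at the children's generation into 4 shares of ₹330,000. Gabor and Tavita each take ₹330,000. The 2 shares of the deceased (Ulla and Willa) are combined into a pool of ₹660,000.
That pool (₹660,000) is divided at the grandchildren's generation equally among Wiremu, Winona, Hamish, Maeve, and Yevgeni: ₹132,000 each.

Wiremu: ₹132,000; Winona: ₹132,000; Hamish: ₹132,000; Gabor: ₹330,000; Maeve: ₹132,000; Yevgeni: ₹132,000; Tavita: ₹330,000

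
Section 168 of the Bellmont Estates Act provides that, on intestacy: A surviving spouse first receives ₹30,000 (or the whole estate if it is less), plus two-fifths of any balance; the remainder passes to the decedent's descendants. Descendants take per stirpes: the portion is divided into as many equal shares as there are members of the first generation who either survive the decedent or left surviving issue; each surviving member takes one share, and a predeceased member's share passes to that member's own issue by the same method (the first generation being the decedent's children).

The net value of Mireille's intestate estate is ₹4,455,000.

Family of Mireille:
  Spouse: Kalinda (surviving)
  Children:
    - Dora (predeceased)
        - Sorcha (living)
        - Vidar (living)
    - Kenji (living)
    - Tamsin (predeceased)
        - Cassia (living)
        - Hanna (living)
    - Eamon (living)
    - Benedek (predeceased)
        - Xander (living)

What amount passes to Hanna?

Hanna receives ₹265,500.

Kalinda first takes ₹30,000, leaving a balance of ₹4,425,000. Kalinda then takes two-fifths of the balance (₹1,770,000), for a total of ₹1,800,000. The remaining ₹2,655,000 passes to the descendants.
The descendants' portion (₹2,655,000) is divided into 5 shares of ₹531,000: Kenji and Eamon each take ₹531,000; Dora's ₹531,000 share passes to Dora's issue; Tamsin's ₹531,000 share passes to Tamsin's issue; Benedek's ₹531,000 share passes to Benedek's issue.
Dora's share (₹531,000) is divided into 2 shares of ₹265,500: Sorcha and Vidar each take ₹265,500.
Tamsin's share (₹531,000) is divided into 2 shares of ₹265,500: Cassia and Hanna each take ₹265,500.
Benedek's share (₹531,000) passes entirely to Xander.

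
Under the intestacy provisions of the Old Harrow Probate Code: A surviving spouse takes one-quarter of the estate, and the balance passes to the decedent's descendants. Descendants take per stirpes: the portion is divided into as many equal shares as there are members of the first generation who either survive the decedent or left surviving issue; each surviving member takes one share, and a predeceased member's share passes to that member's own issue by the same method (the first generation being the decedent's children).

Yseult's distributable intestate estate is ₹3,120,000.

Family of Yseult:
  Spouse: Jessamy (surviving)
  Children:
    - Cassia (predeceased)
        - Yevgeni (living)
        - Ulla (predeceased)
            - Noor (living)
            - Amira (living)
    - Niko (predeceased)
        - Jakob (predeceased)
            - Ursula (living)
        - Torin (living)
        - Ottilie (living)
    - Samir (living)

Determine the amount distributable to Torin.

Jessamy takes one-quarter of ₹3,120,000 = ₹780,000. The remaining ₹2,340,000 passes to the descendants.
The descendants' portion (₹2,340,000) is divided into 3 shares of ₹780,000: Samir takes ₹780,000; Cassia's ₹780,000 share passes to Cassia's issue; Niko's ₹780,000 share passes to Niko's issue.
Cassia's share (₹780,000) is divided into 2 shares of ₹390,000: Yevgeni takes ₹390,000; Ulla's ₹390,000 share passes to Ulla's issue.
Ulla's share (₹390,000) is divided into 2 shares of ₹195,000: Noor and Amira each take ₹195,000.
Niko's share (₹780,000) is divided into 3 shares of ₹260,000: Torin and Ottilie each take ₹260,000; Jakob's ₹260,000 share passes to Jakob's issue.
Jakob's share (₹260,000) passes entirely to Ursula.

Torin receives ₹260,000.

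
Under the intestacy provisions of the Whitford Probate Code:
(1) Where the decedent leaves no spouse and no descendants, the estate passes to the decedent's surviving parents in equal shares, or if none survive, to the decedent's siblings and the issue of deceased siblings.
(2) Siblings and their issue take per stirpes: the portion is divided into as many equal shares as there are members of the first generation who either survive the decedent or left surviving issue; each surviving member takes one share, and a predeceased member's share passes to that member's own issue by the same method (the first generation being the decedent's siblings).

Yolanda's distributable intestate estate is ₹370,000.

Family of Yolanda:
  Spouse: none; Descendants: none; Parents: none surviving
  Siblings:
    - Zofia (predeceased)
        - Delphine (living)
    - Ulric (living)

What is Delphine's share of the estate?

The entire ₹370,000 passes to the siblings and their issue.
That amount (₹370,000) is divided into 2 shares of ₹185,000: Ulric takes ₹185,000; Zofia's ₹185,000 share passes to Zofia's issue.
Zofia's share (₹185,000) passes entirely to Delphine.

Delphine receives ₹185,000.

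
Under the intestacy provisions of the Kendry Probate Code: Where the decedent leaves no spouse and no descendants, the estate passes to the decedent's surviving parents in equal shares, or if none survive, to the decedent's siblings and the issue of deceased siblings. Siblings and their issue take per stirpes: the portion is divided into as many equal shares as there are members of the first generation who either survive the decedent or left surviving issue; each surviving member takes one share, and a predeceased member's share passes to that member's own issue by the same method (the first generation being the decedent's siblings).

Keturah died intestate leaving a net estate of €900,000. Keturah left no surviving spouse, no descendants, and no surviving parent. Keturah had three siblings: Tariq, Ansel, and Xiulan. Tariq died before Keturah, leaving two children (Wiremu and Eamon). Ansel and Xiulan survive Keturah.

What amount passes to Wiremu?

Wiremu receives €150,000.

The entire €900,000 passes to the siblings and their issue.
That amount (€900,000) is divided into 3 shares of €300,000: Ansel and Xiulan each take €300,000; Tariq's €300,000 share passes to Tariq's issue.
Tariq's share (€300,000) is divided into 2 shares of €150,000: Wiremu and Eamon each take €150,000.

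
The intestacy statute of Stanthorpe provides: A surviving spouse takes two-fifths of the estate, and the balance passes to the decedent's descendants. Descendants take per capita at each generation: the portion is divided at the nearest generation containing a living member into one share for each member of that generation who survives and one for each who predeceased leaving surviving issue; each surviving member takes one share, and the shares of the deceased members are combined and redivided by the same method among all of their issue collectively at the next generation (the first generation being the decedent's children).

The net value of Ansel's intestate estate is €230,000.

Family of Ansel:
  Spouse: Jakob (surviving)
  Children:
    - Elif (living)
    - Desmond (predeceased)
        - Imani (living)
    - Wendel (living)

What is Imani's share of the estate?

Jakob takes two-fifths of €230,000 = €92,000. The remaining €138,000 passes to the descendants.
The descendants' portion (€138,000) is divided at the children's generation into 3 shares of €46,000. Elif and Wendel each take €46,000. The remaining share for the deceased Desmond (€46,000) is carried to the next generation.
That pool (€46,000) passes entirely to Imani, the sole taker at the grandchildren's generation.

Imani receives €46,000.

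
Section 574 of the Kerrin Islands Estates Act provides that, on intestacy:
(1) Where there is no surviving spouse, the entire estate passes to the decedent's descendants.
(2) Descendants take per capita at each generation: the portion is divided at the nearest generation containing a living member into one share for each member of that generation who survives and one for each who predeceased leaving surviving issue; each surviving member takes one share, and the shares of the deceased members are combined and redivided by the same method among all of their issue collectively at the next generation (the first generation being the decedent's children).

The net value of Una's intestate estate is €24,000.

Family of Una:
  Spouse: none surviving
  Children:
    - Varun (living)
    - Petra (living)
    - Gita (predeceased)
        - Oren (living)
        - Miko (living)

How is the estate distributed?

Varun: €8,000; Petra: €8,000; Oren: €4,000; Miko: €4,000

The entire €24,000 passes to the descendants.
That amount (€24,000) is divided at the children's generation into 3 shares of €8,000. Varun and Petra each take €8,000. The remaining share for the deceased Gita (€8,000) is carried to the next generation.
That pool (€8,000) is divided at the grandchildren's generation equally among Oren and Miko: €4,000 each.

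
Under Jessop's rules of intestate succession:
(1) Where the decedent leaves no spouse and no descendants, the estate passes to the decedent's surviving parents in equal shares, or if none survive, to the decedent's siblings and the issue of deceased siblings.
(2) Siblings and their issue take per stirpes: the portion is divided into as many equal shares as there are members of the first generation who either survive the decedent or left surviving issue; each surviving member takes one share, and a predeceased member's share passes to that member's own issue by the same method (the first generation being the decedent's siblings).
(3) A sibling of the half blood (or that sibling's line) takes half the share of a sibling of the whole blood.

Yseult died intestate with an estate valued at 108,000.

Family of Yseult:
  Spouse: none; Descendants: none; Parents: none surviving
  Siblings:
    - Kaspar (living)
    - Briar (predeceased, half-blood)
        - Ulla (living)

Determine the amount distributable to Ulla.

The entire 108,000 passes to the siblings and their issue.
Counting each half-blood sibling's line as half a unit, there are 3/2 units in 108,000, so one unit is 72,000. Whole-blood lines (Kaspar) take 72,000 each; half-blood lines (Briar) take 36,000 each.
Briar's share (36,000) passes entirely to Ulla.

Ulla receives 36,000.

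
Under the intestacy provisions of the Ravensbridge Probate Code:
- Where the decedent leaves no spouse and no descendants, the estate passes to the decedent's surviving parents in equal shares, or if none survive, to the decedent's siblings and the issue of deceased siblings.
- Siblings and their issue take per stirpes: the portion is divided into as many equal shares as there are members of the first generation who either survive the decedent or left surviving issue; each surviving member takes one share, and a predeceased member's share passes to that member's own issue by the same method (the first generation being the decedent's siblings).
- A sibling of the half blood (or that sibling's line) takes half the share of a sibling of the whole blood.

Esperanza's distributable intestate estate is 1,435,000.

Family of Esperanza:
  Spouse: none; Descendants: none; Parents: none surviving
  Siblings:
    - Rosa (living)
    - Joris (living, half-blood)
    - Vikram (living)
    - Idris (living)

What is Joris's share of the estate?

Joris receives 205,000.

The entire 1,435,000 passes to the siblings and their issue.
Counting each half-blood sibling's line as half a unit, there are 7/2 units in 1,435,000, so one unit is 410,000. Whole-blood lines (Rosa, Vikram, and Idris) take 410,000 each; half-blood lines (Joris) take 205,000 each.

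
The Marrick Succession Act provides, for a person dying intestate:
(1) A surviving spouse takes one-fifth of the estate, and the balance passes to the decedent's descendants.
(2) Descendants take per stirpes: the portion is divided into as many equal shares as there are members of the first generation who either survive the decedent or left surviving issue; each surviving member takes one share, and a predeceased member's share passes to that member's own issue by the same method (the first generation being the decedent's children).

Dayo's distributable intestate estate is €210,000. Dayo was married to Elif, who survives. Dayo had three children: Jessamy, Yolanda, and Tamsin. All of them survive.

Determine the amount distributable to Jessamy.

Elif takes one-fifth of €210,000 = €42,000. The remaining €168,000 passes to the descendants.
The descendants' portion (€168,000) is divided into 3 shares of €56,000: Jessamy, Yolanda, and Tamsin each take €56,000.

Jessamy receives €56,000.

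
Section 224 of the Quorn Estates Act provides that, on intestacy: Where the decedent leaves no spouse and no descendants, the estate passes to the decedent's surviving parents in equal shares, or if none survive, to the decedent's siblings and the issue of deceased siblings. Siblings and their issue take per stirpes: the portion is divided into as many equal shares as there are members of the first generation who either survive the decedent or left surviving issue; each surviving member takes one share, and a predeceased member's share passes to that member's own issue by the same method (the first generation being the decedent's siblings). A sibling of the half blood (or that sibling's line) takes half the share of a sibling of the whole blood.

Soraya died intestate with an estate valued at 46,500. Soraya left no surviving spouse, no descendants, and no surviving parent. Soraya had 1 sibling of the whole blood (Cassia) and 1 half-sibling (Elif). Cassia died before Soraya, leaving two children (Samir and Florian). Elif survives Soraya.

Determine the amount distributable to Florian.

The entire 46,500 passes to the siblings and their issue.
Counting each half-blood sibling's line as half a unit, there are 3/2 units in 46,500, so one unit is 31,000. Whole-blood lines (Cassia) take 31,000 each; half-blood lines (Elif) take 15,500 each.
Cassia's share (31,000) is divided into 2 shares of 15,500: Samir and Florian each take 15,500.

Florian receives 15,500.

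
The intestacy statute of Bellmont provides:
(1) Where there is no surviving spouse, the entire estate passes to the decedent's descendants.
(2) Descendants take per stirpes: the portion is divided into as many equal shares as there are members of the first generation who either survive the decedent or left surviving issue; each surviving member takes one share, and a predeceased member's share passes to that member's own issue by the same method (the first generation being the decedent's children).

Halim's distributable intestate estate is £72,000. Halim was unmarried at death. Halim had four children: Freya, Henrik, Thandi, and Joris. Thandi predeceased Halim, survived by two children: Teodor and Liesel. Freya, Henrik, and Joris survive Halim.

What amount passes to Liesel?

Liesel receives £9,000.

The entire £72,000 passes to the descendants.
That amount (£72,000) is divided into 4 shares of £18,000: Freya, Henrik, and Joris each take £18,000; Thandi's £18,000 share passes to Thandi's issue.
Thandi's share (£18,000) is divided into 2 shares of £9,000: Teodor and Liesel each take £9,000.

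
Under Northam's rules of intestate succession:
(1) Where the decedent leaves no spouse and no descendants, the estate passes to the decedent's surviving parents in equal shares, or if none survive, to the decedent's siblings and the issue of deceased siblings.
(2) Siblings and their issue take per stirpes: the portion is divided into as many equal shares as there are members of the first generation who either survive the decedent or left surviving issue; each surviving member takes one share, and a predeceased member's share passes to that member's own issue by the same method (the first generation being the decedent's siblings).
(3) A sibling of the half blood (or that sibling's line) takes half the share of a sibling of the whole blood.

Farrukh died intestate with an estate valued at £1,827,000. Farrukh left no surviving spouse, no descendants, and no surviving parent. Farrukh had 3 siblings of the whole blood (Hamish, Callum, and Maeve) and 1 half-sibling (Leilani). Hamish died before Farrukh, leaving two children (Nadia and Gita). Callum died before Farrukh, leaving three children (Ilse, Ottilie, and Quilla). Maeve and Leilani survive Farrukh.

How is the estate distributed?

Nadia: £261,000; Gita: £261,000; Ilse: £174,000; Ottilie: £174,000; Quilla: £174,000; Maeve: £522,000; Leilani: £261,000

The entire £1,827,000 passes to the siblings and their issue.
Counting each half-blood sibling's line as half a unit, there are 7/2 units in £1,827,000, so one unit is £522,000. Whole-blood lines (Hamish, Callum, and Maeve) take £522,000 each; half-blood lines (Leilani) take £261,000 each.
Hamish's share (£522,000) is divided into 2 shares of £261,000: Nadia and Gita each take £261,000.
Callum's share (£522,000) is divided into 3 shares of £174,000: Ilse, Ottilie, and Quilla each take £174,000.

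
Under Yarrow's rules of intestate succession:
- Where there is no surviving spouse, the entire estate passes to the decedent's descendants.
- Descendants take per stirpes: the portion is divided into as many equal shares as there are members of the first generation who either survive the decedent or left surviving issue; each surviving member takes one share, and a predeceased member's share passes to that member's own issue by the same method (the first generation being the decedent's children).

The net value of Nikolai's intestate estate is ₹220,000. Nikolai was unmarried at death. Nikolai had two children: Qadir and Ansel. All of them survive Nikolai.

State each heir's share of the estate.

Qadir: ₹110,000; Ansel: ₹110,000

The entire ₹220,000 passes to the descendants.
That amount (₹220,000) is divided into 2 shares of ₹110,000: Qadir and Ansel each take ₹110,000.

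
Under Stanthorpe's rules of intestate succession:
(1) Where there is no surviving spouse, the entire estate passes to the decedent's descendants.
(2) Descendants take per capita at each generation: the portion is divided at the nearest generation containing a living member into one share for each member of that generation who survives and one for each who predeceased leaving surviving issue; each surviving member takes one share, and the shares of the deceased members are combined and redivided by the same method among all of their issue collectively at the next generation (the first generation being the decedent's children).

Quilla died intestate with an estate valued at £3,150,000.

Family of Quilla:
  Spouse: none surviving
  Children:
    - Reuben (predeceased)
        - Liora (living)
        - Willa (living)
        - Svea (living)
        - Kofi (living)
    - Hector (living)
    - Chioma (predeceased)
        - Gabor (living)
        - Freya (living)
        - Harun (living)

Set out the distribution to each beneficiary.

Liora: £300,000; Willa: £300,000; Svea: £300,000; Kofi: £300,000; Hector: £1,050,000; Gabor: £300,000; Freya: £300,000; Harun: £300,000

The entire £3,150,000 passes to the descendants.
That amount (£3,150,000) is divided at the children's generation into 3 shares of £1,050,000. Hector takes £1,050,000. The 2 shares of the deceased (Reuben and Chioma) are combined into a pool of £2,100,000.
That pool (£2,100,000) is divided at the grandchildren's generation equally among Liora, Willa, Svea, Kofi, Gabor, Freya, and Harun: £300,000 each.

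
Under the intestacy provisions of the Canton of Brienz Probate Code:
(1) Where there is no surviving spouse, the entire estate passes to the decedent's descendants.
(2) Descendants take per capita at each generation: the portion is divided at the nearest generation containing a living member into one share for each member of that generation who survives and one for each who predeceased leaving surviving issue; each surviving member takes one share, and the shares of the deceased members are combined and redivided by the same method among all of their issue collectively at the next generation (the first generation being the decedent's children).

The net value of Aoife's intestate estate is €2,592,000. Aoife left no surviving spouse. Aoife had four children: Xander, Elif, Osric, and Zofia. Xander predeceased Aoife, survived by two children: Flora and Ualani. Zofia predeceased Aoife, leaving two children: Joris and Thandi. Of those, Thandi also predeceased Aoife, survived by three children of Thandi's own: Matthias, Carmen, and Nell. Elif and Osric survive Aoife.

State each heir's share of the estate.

Flora: €324,000; Ualani: €324,000; Elif: €648,000; Osric: €648,000; Joris: €324,000; Matthias: €108,000; Carmen: €108,000; Nell: €108,000

The entire €2,592,000 passes to the descendants.
That amount (€2,592,000) is divided at the children's generation into 4 shares of €648,000. Elif and Osric each take €648,000. The 2 shares of the deceased (Xander and Zofia) are combined into a pool of €1,296,000.
That pool (€1,296,000) is divided at the grandchildren's generation into 4 shares of €324,000. Flora, Ualani, and Joris each take €324,000. The remaining share for the deceased Thandi (€324,000) is carried to the next generation.
That pool (€324,000) is divided at the great-grandchildren's generation equally among Matthias, Carmen, and Nell: €108,000 each.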